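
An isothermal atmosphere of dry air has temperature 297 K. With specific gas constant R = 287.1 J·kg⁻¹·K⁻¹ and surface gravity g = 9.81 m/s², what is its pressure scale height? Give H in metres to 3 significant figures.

H ≈ 8690 m

The scale height of an isothermal atmosphere is H = RT/g.
H = 287.1 × 297 / 9.81 = 85269/9.81 = 8692.0 m.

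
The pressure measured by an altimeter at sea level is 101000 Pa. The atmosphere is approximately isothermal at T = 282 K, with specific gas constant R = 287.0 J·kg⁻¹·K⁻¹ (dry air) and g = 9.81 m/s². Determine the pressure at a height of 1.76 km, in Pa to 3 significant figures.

P ≈ 81600 Pa

Scale height: H = RT/g = 287.0 × 282 / 9.81 = 8250.2 m.
Barometric formula: P = P₀ exp(−z/H).
z/H = 1760.0/8250.2 = 0.21333; exp(−0.21333) = 0.80789.
P = 101000 × 0.80789 = 81597 Pa.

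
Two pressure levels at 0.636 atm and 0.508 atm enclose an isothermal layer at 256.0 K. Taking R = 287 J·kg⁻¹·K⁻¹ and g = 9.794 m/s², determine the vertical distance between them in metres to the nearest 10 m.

Δz ≈ 1690 m

Hypsometric equation: Δz = (R T̄/g) ln(P₁/P₂).
R T̄/g = 287 × 256.0 / 9.794 = 7501.7 m.
ln(0.636/0.508) = ln(1.2520) = 0.22474.
Δz = 7501.7 × 0.22474 = 1685.9 m.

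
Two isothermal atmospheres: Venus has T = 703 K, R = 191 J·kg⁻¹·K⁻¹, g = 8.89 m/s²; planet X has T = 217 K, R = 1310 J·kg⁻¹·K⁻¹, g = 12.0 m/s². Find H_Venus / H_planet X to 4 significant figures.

H = RT/g for each body.
H_Venus = 191 × 703 / 8.89 = 15104 m.
H_planet X = 1310 × 217 / 12.0 = 23689 m.
H_Venus/H_planet X = 15104/23689 = 0.63760.

H_Venus/H_planet X ≈ 0.6376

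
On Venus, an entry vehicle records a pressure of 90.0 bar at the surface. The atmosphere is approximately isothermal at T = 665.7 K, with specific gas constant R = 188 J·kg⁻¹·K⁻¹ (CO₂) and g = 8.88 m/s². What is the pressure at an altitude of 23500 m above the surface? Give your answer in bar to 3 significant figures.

Scale height: H = RT/g = 188 × 665.7 / 8.88 = 14094 m.
Barometric formula: P = P₀ exp(−z/H).
z/H = 23500/14094 = 1.6674; exp(−1.6674) = 0.18874.
P = 90.0 × 0.18874 = 16.987 bar.

P ≈ 17.0 bar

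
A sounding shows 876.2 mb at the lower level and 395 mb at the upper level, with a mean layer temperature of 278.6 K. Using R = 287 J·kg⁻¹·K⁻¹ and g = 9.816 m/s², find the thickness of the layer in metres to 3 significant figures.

Δz ≈ 6490 m

Hypsometric equation: Δz = (R T̄/g) ln(P₁/P₂).
R T̄/g = 287 × 278.6 / 9.816 = 8145.7 m.
ln(876.2/395) = ln(2.2182) = 0.79670.
Δz = 8145.7 × 0.79670 = 6489.7 m.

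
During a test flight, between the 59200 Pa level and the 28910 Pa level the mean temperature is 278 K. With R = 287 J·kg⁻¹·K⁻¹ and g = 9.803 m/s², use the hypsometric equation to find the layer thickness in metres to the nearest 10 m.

Δz ≈ 5830 m

Hypsometric equation: Δz = (R T̄/g) ln(P₁/P₂).
R T̄/g = 287 × 278 / 9.803 = 8138.9 m.
ln(59200/28910) = ln(2.0477) = 0.71672.
Δz = 8138.9 × 0.71672 = 5833.3 m.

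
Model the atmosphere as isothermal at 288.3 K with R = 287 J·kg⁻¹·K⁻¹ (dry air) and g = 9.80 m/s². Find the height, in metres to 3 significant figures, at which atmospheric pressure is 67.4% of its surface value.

z ≈ 3330 m

Scale height: H = RT/g = 287 × 288.3 / 9.80 = 8443.1 m.
Set P/P₀ = exp(−z/H) = 0.674, so z = −H ln(0.674).
−ln(0.674) = 0.39453; z = 8443.1 × 0.39453 = 3331.1 m.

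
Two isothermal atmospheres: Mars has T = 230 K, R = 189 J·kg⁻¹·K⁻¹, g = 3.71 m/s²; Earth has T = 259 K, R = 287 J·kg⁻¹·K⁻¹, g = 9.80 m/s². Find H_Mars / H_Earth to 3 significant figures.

H_Mars/H_Earth ≈ 1.54

H = RT/g for each body.
H_Mars = 189 × 230 / 3.71 = 11717 m.
H_Earth = 287 × 259 / 9.80 = 7585.0 m.
H_Mars/H_Earth = 11717/7585.0 = 1.5448.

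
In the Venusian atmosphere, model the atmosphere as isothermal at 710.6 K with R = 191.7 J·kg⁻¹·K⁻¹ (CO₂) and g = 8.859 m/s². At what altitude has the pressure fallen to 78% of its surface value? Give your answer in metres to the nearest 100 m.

Scale height: H = RT/g = 191.7 × 710.6 / 8.859 = 15377 m.
Set P/P₀ = exp(−z/H) = 0.78, so z = −H ln(0.78).
−ln(0.78) = 0.24846; z = 15377 × 0.24846 = 3820.6 m.

z ≈ 3800 m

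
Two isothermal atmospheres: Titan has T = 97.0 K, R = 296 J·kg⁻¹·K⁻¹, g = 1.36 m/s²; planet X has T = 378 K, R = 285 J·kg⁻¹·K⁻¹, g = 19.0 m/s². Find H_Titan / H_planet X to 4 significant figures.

H = RT/g for each body.
H_Titan = 296 × 97.0 / 1.36 = 21112 m.
H_planet X = 285 × 378 / 19.0 = 5670.0 m.
H_Titan/H_planet X = 21112/5670.0 = 3.7235.

H_Titan/H_planet X ≈ 3.723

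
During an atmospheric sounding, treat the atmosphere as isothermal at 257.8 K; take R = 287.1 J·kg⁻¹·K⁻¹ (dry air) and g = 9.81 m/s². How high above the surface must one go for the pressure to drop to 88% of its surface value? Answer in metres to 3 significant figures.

Scale height: H = RT/g = 287.1 × 257.8 / 9.81 = 7544.8 m.
Set P/P₀ = exp(−z/H) = 0.88, so z = −H ln(0.88).
−ln(0.88) = 0.12783; z = 7544.8 × 0.12783 = 964.45 m.

z ≈ 964 m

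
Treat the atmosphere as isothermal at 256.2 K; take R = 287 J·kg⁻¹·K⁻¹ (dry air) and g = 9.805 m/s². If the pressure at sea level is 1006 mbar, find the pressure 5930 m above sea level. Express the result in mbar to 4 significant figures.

P ≈ 456.2 mbar

Scale height: H = RT/g = 287 × 256.2 / 9.805 = 7499.2 m.
Barometric formula: P = P₀ exp(−z/H).
z/H = 5930.0/7499.2 = 0.79075; exp(−0.79075) = 0.45350.
P = 1006 × 0.45350 = 456.22 mbar.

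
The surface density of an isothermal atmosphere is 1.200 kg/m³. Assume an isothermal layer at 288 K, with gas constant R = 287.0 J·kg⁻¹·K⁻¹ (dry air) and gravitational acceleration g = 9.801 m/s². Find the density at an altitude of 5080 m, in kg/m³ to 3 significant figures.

ρ ≈ 0.657 kg/m³

Scale height: H = RT/g = 287.0 × 288 / 9.801 = 8433.4 m.
In an isothermal atmosphere, density decays like pressure: ρ = ρ₀ exp(−z/H).
z/H = 5080.0/8433.4 = 0.60237; exp(−0.60237) = 0.54751.
ρ = 1.200 × 0.54751 = 0.65701 kg/m³.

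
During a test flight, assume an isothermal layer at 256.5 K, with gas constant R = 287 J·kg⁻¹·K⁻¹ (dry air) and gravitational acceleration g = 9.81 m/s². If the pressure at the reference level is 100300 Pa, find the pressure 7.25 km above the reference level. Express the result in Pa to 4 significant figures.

Scale height: H = RT/g = 287 × 256.5 / 9.81 = 7504.1 m.
Barometric formula: P = P₀ exp(−z/H).
z/H = 7250.0/7504.1 = 0.96614; exp(−0.96614) = 0.38055.
P = 100300 × 0.38055 = 38169 Pa.

P ≈ 38170 Pa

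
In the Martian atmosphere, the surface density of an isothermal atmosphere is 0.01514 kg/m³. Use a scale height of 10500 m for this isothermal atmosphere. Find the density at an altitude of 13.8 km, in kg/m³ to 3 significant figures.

ρ ≈ 0.00407 kg/m³

In an isothermal atmosphere, density decays like pressure: ρ = ρ₀ exp(−z/H).
z/H = 13800/10500 = 1.3143; exp(−1.3143) = 0.26866.
ρ = 0.01514 × 0.26866 = 0.0040675 kg/m³.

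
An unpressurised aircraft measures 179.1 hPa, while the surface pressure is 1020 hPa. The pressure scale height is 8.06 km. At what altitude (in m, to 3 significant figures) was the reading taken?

z ≈ 14000 m

Invert the barometric formula: z = H ln(P₀/P).
P₀/P = 1020/179.1 = 5.6951; ln(5.6951) = 1.7396.
z = 8060.0 × 1.7396 = 14021 m.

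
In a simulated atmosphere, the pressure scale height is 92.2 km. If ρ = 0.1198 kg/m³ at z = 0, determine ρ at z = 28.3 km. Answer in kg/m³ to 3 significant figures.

In an isothermal atmosphere, density decays like pressure: ρ = ρ₀ exp(−z/H).
z/H = 28300/92200 = 0.30694; exp(−0.30694) = 0.73569.
ρ = 0.1198 × 0.73569 = 0.088136 kg/m³.

ρ ≈ 0.0881 kg/m³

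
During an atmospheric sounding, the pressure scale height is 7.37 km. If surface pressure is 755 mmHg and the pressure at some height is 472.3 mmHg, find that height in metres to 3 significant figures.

z ≈ 3460 m

Invert the barometric formula: z = H ln(P₀/P).
P₀/P = 755/472.3 = 1.5986; ln(1.5986) = 0.46913.
z = 7370.0 × 0.46913 = 3457.5 m.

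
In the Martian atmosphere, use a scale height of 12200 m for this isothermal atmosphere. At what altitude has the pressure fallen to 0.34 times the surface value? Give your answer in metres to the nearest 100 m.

Set P/P₀ = exp(−z/H) = 0.34, so z = −H ln(0.34).
−ln(0.34) = 1.0788; z = 12200 × 1.0788 = 13161 m.

z ≈ 13200 m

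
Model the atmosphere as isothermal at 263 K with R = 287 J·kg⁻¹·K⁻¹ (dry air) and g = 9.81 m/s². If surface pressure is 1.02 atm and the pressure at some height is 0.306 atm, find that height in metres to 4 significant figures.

Scale height: H = RT/g = 287 × 263 / 9.81 = 7694.3 m.
Invert the barometric formula: z = H ln(P₀/P).
P₀/P = 1.02/0.306 = 3.3333; ln(3.3333) = 1.2040.
z = 7694.3 × 1.2040 = 9263.9 m.

z ≈ 9264 m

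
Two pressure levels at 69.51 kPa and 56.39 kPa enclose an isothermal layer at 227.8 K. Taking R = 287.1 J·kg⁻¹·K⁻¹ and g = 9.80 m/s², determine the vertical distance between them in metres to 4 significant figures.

Δz ≈ 1396 m

Hypsometric equation: Δz = (R T̄/g) ln(P₁/P₂).
R T̄/g = 287.1 × 227.8 / 9.80 = 6673.6 m.
ln(69.51/56.39) = ln(1.2327) = 0.20921.
Δz = 6673.6 × 0.20921 = 1396.2 m.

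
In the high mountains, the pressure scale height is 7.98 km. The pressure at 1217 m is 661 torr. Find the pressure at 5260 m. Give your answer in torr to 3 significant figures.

Between two levels, P₂ = P₁ exp(−Δz/H) with Δz = z₂ − z₁.
Δz = 5260.0 − 1217.0 = 4043.0 m; Δz/H = 4043.0/7980.0 = 0.50664.
P₂ = 661 × exp(−0.50664) = 661 × 0.60252 = 398.27 torr.

P ≈ 398 torr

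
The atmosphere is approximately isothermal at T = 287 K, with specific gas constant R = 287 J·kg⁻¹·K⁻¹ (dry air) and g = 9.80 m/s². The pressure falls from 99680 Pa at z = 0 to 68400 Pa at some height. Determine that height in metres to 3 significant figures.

Scale height: H = RT/g = 287 × 287 / 9.80 = 8405.0 m.
Invert the barometric formula: z = H ln(P₀/P).
P₀/P = 99680/68400 = 1.4573; ln(1.4573) = 0.37659.
z = 8405.0 × 0.37659 = 3165.2 m.

z ≈ 3170 m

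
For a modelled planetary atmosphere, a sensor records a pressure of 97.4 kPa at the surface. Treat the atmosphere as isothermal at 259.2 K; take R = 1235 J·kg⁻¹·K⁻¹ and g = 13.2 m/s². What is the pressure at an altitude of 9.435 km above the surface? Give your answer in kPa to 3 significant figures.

P ≈ 66.0 kPa

Scale height: H = RT/g = 1235 × 259.2 / 13.2 = 24251 m.
Barometric formula: P = P₀ exp(−z/H).
z/H = 9435.0/24251 = 0.38906; exp(−0.38906) = 0.67769.
P = 97.4 × 0.67769 = 66.007 kPa.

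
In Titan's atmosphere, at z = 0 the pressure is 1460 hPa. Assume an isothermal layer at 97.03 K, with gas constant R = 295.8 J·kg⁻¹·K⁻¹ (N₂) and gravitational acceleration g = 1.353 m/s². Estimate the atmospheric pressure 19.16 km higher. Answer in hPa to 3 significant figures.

P ≈ 592 hPa

Scale height: H = RT/g = 295.8 × 97.03 / 1.353 = 21213 m.
Barometric formula: P = P₀ exp(−z/H).
z/H = 19160/21213 = 0.90322; exp(−0.90322) = 0.40526.
P = 1460 × 0.40526 = 591.68 hPa.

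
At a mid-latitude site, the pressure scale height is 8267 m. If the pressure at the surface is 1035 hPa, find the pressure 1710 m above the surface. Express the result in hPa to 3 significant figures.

Barometric formula: P = P₀ exp(−z/H).
z/H = 1710.0/8267.0 = 0.20685; exp(−0.20685) = 0.81314.
P = 1035 × 0.81314 = 841.60 hPa.

P ≈ 842 hPa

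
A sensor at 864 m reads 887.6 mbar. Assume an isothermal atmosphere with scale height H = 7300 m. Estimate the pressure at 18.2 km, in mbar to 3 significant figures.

Between two levels, P₂ = P₁ exp(−Δz/H) with Δz = z₂ − z₁.
Δz = 18200 − 864.00 = 17336 m; Δz/H = 17336/7300.0 = 2.3748.
P₂ = 887.6 × exp(−2.3748) = 887.6 × 0.093033 = 82.576 mbar.

P ≈ 82.6 mbar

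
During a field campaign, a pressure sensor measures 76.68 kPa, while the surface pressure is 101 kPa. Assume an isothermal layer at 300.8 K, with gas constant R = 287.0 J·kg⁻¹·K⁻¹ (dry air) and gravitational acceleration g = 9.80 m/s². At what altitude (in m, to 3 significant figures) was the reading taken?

Scale height: H = RT/g = 287.0 × 300.8 / 9.80 = 8809.1 m.
Invert the barometric formula: z = H ln(P₀/P).
P₀/P = 101/76.68 = 1.3172; ln(1.3172) = 0.27551.
z = 8809.1 × 0.27551 = 2427.0 m.

z ≈ 2430 m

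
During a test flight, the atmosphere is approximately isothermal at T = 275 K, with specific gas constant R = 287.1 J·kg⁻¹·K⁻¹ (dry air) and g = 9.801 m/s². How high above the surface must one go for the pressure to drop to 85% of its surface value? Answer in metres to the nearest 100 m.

Scale height: H = RT/g = 287.1 × 275 / 9.801 = 8055.6 m.
Set P/P₀ = exp(−z/H) = 0.85, so z = −H ln(0.85).
−ln(0.85) = 0.16252; z = 8055.6 × 0.16252 = 1309.2 m.

z ≈ 1300 m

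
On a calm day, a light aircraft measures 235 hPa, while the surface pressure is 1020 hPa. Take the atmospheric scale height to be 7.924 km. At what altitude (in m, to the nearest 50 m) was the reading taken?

Invert the barometric formula: z = H ln(P₀/P).
P₀/P = 1020/235 = 4.3404; ln(4.3404) = 1.4680.
z = 7924.0 × 1.4680 = 11632 m.

z ≈ 11650 m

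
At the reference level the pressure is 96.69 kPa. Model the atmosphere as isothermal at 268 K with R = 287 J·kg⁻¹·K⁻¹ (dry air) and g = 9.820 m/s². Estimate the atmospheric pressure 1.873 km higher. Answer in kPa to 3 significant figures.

P ≈ 76.1 kPa

Scale height: H = RT/g = 287 × 268 / 9.820 = 7832.6 m.
Barometric formula: P = P₀ exp(−z/H).
z/H = 1873.0/7832.6 = 0.23913; exp(−0.23913) = 0.78731.
P = 96.69 × 0.78731 = 76.125 kPa.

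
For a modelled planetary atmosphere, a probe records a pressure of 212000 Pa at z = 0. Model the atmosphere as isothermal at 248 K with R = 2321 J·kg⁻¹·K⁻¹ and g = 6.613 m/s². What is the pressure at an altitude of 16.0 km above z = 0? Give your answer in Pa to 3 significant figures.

Scale height: H = RT/g = 2321 × 248 / 6.613 = 87042 m.
Barometric formula: P = P₀ exp(−z/H).
z/H = 16000/87042 = 0.18382; exp(−0.18382) = 0.83209.
P = 212000 × 0.83209 = 176400 Pa.

P ≈ 176000 Pa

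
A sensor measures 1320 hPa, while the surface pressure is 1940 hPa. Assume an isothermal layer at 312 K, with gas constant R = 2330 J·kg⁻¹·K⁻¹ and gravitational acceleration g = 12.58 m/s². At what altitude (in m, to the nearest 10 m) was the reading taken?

Scale height: H = RT/g = 2330 × 312 / 12.58 = 57787 m.
Invert the barometric formula: z = H ln(P₀/P).
P₀/P = 1940/1320 = 1.4697; ln(1.4697) = 0.38506.
z = 57787 × 0.38506 = 22251 m.

z ≈ 22250 m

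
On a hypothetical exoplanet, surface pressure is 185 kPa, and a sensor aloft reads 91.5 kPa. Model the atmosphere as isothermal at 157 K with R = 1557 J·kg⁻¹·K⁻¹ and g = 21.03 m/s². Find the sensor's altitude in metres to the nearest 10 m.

Scale height: H = RT/g = 1557 × 157 / 21.03 = 11624 m.
Invert the barometric formula: z = H ln(P₀/P).
P₀/P = 185/91.5 = 2.0219; ln(2.0219) = 0.70404.
z = 11624 × 0.70404 = 8183.8 m.

z ≈ 8180 m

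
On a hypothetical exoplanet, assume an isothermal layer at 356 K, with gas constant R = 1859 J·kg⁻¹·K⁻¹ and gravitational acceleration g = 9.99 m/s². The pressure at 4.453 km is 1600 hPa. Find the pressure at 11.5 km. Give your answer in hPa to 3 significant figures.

Scale height: H = RT/g = 1859 × 356 / 9.99 = 66247 m.
Between two levels, P₂ = P₁ exp(−Δz/H) with Δz = z₂ − z₁.
Δz = 11500 − 4453.0 = 7047.0 m; Δz/H = 7047.0/66247 = 0.10637.
P₂ = 1600 × exp(−0.10637) = 1600 × 0.89909 = 1438.5 hPa.

P ≈ 1440 hPa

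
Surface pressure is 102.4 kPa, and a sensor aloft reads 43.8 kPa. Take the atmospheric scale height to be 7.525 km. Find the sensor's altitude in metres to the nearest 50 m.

z ≈ 6400 m

Invert the barometric formula: z = H ln(P₀/P).
P₀/P = 102.4/43.8 = 2.3379; ln(2.3379) = 0.84925.
z = 7525.0 × 0.84925 = 6390.6 m.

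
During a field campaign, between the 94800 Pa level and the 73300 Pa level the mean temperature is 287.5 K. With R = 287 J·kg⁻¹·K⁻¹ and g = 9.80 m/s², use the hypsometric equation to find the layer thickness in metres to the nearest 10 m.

Hypsometric equation: Δz = (R T̄/g) ln(P₁/P₂).
R T̄/g = 287 × 287.5 / 9.80 = 8419.6 m.
ln(94800/73300) = ln(1.2933) = 0.25720.
Δz = 8419.6 × 0.25720 = 2165.5 m.

Δz ≈ 2170 m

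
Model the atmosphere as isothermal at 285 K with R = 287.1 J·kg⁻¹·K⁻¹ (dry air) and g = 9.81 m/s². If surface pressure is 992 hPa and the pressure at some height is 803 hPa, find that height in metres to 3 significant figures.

Scale height: H = RT/g = 287.1 × 285 / 9.81 = 8340.8 m.
Invert the barometric formula: z = H ln(P₀/P).
P₀/P = 992/803 = 1.2354; ln(1.2354) = 0.21139.
z = 8340.8 × 0.21139 = 1763.2 m.

z ≈ 1760 m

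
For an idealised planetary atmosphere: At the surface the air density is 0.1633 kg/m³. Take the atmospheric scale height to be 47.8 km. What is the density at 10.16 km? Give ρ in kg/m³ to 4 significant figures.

ρ ≈ 0.1320 kg/m³

In an isothermal atmosphere, density decays like pressure: ρ = ρ₀ exp(−z/H).
z/H = 10160/47800 = 0.21255; exp(−0.21255) = 0.80852.
ρ = 0.1633 × 0.80852 = 0.13203 kg/m³.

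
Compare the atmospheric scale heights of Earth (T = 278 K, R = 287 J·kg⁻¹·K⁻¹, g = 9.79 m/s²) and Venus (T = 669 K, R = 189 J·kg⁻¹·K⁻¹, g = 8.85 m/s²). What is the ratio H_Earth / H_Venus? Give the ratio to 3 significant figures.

H = RT/g for each body.
H_Earth = 287 × 278 / 9.79 = 8149.7 m.
H_Venus = 189 × 669 / 8.85 = 14287 m.
H_Earth/H_Venus = 8149.7/14287 = 0.57043.

H_Earth/H_Venus ≈ 0.570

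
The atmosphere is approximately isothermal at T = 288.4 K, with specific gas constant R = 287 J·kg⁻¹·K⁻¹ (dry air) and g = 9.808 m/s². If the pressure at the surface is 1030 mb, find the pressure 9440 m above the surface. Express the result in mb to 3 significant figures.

Scale height: H = RT/g = 287 × 288.4 / 9.808 = 8439.1 m.
Barometric formula: P = P₀ exp(−z/H).
z/H = 9440.0/8439.1 = 1.1186; exp(−1.1186) = 0.32674.
P = 1030 × 0.32674 = 336.54 mb.

P ≈ 337 mb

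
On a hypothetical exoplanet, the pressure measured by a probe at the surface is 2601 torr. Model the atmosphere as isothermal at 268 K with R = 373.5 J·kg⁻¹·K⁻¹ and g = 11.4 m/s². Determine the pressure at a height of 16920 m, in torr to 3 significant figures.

Scale height: H = RT/g = 373.5 × 268 / 11.4 = 8780.5 m.
Barometric formula: P = P₀ exp(−z/H).
z/H = 16920/8780.5 = 1.9270; exp(−1.9270) = 0.14558.
P = 2601 × 0.14558 = 378.65 torr.

P ≈ 379 torr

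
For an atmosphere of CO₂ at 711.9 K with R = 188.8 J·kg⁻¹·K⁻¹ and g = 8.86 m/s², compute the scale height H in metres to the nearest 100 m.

The scale height of an isothermal atmosphere is H = RT/g.
H = 188.8 × 711.9 / 8.86 = 134410/8.86 = 15170 m.

H ≈ 15200 m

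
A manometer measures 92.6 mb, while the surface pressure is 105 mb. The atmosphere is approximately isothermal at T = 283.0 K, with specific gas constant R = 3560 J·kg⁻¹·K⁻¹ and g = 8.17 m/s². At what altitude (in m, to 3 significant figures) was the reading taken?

z ≈ 15500 m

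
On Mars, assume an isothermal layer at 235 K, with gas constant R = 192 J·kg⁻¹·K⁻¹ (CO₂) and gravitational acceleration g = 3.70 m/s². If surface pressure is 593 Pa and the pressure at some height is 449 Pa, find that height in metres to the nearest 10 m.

Scale height: H = RT/g = 192 × 235 / 3.70 = 12195 m.
Invert the barometric formula: z = H ln(P₀/P).
P₀/P = 593/449 = 1.3207; ln(1.3207) = 0.27816.
z = 12195 × 0.27816 = 3392.2 m.

z ≈ 3390 m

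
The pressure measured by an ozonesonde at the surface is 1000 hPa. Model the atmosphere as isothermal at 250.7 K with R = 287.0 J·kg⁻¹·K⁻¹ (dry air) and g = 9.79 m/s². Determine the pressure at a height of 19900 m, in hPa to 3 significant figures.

P ≈ 66.7 hPa

Scale height: H = RT/g = 287.0 × 250.7 / 9.79 = 7349.4 m.
Barometric formula: P = P₀ exp(−z/H).
z/H = 19900/7349.4 = 2.7077; exp(−2.7077) = 0.066690.
P = 1000 × 0.066690 = 66.690 hPa.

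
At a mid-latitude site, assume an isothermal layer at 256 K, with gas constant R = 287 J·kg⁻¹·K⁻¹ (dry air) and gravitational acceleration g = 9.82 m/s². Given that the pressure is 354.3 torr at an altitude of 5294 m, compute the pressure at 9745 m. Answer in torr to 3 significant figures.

Scale height: H = RT/g = 287 × 256 / 9.82 = 7481.9 m.
Between two levels, P₂ = P₁ exp(−Δz/H) with Δz = z₂ − z₁.
Δz = 9745.0 − 5294.0 = 4451.0 m; Δz/H = 4451.0/7481.9 = 0.59490.
P₂ = 354.3 × exp(−0.59490) = 354.3 × 0.55162 = 195.44 torr.

P ≈ 195 torr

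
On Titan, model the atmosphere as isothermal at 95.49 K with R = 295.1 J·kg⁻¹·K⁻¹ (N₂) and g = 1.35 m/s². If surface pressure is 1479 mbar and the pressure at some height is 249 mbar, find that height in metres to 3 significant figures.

z ≈ 37200 m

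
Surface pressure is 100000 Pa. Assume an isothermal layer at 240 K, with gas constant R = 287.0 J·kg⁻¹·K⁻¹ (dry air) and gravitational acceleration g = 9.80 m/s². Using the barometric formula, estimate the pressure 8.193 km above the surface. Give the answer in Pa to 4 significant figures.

Scale height: H = RT/g = 287.0 × 240 / 9.80 = 7028.6 m.
Barometric formula: P = P₀ exp(−z/H).
z/H = 8193.0/7028.6 = 1.1657; exp(−1.1657) = 0.31170.
P = 100000 × 0.31170 = 31170 Pa.

P ≈ 31170 Pa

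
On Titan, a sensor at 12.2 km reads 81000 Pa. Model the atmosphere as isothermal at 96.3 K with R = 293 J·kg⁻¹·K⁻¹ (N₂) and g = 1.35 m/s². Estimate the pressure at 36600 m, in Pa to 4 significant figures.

P ≈ 25200 Pa

Scale height: H = RT/g = 293 × 96.3 / 1.35 = 20901 m.
Between two levels, P₂ = P₁ exp(−Δz/H) with Δz = z₂ − z₁.
Δz = 36600 − 12200 = 24400 m; Δz/H = 24400/20901 = 1.1674.
P₂ = 81000 × exp(−1.1674) = 81000 × 0.31117 = 25205 Pa.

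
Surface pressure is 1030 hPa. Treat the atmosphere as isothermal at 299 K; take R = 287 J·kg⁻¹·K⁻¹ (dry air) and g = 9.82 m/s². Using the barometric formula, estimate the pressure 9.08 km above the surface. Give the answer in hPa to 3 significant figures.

P ≈ 364 hPa

Scale height: H = RT/g = 287 × 299 / 9.82 = 8738.6 m.
Barometric formula: P = P₀ exp(−z/H).
z/H = 9080.0/8738.6 = 1.0391; exp(−1.0391) = 0.35377.
P = 1030 × 0.35377 = 364.38 hPa.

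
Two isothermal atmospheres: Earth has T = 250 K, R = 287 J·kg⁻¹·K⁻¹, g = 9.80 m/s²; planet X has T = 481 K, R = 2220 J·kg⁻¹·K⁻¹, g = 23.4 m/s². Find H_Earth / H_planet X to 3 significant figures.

H_Earth/H_planet X ≈ 0.160

H = RT/g for each body.
H_Earth = 287 × 250 / 9.80 = 7321.4 m.
H_planet X = 2220 × 481 / 23.4 = 45633 m.
H_Earth/H_planet X = 7321.4/45633 = 0.16044.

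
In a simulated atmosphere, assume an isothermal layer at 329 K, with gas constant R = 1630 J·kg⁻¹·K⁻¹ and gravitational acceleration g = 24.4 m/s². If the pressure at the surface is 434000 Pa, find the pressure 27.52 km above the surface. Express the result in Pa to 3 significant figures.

Scale height: H = RT/g = 1630 × 329 / 24.4 = 21978 m.
Barometric formula: P = P₀ exp(−z/H).
z/H = 27520/21978 = 1.2522; exp(−1.2522) = 0.28588.
P = 434000 × 0.28588 = 124070 Pa.

P ≈ 124000 Pa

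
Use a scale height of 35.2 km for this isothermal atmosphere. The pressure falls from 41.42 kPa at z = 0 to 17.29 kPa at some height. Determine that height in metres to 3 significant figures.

Invert the barometric formula: z = H ln(P₀/P).
P₀/P = 41.42/17.29 = 2.3956; ln(2.3956) = 0.87363.
z = 35200 × 0.87363 = 30752 m.

z ≈ 30800 m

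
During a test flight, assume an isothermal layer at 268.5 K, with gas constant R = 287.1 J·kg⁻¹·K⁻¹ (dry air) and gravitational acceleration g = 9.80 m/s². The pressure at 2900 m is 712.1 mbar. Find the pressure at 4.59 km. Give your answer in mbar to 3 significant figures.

Scale height: H = RT/g = 287.1 × 268.5 / 9.80 = 7866.0 m.
Between two levels, P₂ = P₁ exp(−Δz/H) with Δz = z₂ − z₁.
Δz = 4590.0 − 2900.0 = 1690.0 m; Δz/H = 1690.0/7866.0 = 0.21485.
P₂ = 712.1 × exp(−0.21485) = 712.1 × 0.80666 = 574.42 mbar.

P ≈ 574 mbar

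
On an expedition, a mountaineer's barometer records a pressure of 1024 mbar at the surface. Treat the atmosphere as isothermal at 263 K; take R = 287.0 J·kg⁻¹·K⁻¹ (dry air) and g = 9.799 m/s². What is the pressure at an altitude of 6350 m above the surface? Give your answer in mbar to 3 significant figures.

Scale height: H = RT/g = 287.0 × 263 / 9.799 = 7702.9 m.
Barometric formula: P = P₀ exp(−z/H).
z/H = 6350.0/7702.9 = 0.82436; exp(−0.82436) = 0.43852.
P = 1024 × 0.43852 = 449.04 mbar.

P ≈ 449 mbar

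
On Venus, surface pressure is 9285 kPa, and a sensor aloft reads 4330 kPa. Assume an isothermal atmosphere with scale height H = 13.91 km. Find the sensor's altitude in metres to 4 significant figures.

Invert the barometric formula: z = H ln(P₀/P).
P₀/P = 9285/4330 = 2.1443; ln(2.1443) = 0.76281.
z = 13910 × 0.76281 = 10611 m.

z ≈ 10610 m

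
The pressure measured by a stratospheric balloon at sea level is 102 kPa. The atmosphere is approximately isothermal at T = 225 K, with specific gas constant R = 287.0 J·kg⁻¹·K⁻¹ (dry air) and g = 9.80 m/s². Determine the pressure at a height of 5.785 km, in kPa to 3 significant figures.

Scale height: H = RT/g = 287.0 × 225 / 9.80 = 6589.3 m.
Barometric formula: P = P₀ exp(−z/H).
z/H = 5785.0/6589.3 = 0.87794; exp(−0.87794) = 0.41564.
P = 102 × 0.41564 = 42.395 kPa.

P ≈ 42.4 kPa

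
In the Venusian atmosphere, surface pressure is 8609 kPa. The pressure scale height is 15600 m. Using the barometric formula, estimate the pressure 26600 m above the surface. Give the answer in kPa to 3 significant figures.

Barometric formula: P = P₀ exp(−z/H).
z/H = 26600/15600 = 1.7051; exp(−1.7051) = 0.18175.
P = 8609 × 0.18175 = 1564.7 kPa.

P ≈ 1560 kPa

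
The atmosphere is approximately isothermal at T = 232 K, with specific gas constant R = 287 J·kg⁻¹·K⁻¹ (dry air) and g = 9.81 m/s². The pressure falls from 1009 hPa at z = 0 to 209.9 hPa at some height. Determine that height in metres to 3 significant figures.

z ≈ 10700 m

Scale height: H = RT/g = 287 × 232 / 9.81 = 6787.4 m.
Invert the barometric formula: z = H ln(P₀/P).
P₀/P = 1009/209.9 = 4.8071; ln(4.8071) = 1.5701.
z = 6787.4 × 1.5701 = 10657 m.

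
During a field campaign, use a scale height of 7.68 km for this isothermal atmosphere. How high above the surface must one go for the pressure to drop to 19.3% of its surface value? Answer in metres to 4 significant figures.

Set P/P₀ = exp(−z/H) = 0.193, so z = −H ln(0.193).
−ln(0.193) = 1.6451; z = 7680.0 × 1.6451 = 12634 m.

z ≈ 12630 m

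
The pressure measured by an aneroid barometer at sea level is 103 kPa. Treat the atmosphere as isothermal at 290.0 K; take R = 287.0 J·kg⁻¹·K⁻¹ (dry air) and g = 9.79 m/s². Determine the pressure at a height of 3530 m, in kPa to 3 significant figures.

P ≈ 68.0 kPa

Scale height: H = RT/g = 287.0 × 290.0 / 9.79 = 8501.5 m.
Barometric formula: P = P₀ exp(−z/H).
z/H = 3530.0/8501.5 = 0.41522; exp(−0.41522) = 0.66020.
P = 103 × 0.66020 = 68.001 kPa.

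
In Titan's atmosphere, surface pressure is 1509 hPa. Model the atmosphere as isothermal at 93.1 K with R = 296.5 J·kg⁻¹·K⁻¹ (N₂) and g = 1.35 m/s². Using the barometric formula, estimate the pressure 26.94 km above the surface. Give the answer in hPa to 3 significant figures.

Scale height: H = RT/g = 296.5 × 93.1 / 1.35 = 20448 m.
Barometric formula: P = P₀ exp(−z/H).
z/H = 26940/20448 = 1.3175; exp(−1.3175) = 0.26780.
P = 1509 × 0.26780 = 404.11 hPa.

P ≈ 404 hPa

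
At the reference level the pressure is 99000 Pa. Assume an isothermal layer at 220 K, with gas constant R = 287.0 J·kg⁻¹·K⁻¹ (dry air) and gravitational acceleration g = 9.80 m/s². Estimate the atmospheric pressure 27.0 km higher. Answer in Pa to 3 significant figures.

P ≈ 1500 Pa

Scale height: H = RT/g = 287.0 × 220 / 9.80 = 6442.9 m.
Barometric formula: P = P₀ exp(−z/H).
z/H = 27000/6442.9 = 4.1907; exp(−4.1907) = 0.015136.
P = 99000 × 0.015136 = 1498.5 Pa.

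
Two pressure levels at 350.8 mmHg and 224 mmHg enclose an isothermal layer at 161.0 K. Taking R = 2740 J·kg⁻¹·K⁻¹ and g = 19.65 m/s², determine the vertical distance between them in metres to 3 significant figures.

Hypsometric equation: Δz = (R T̄/g) ln(P₁/P₂).
R T̄/g = 2740 × 161.0 / 19.65 = 22450 m.
ln(350.8/224) = ln(1.5661) = 0.44859.
Δz = 22450 × 0.44859 = 10071 m.

Δz ≈ 10100 m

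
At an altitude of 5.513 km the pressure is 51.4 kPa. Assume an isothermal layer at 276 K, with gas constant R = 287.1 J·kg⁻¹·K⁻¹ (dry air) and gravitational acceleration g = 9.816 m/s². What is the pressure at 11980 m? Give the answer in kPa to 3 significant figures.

P ≈ 23.1 kPa

Scale height: H = RT/g = 287.1 × 276 / 9.816 = 8072.5 m.
Between two levels, P₂ = P₁ exp(−Δz/H) with Δz = z₂ − z₁.
Δz = 11980 − 5513.0 = 6467.0 m; Δz/H = 6467.0/8072.5 = 0.80111.
P₂ = 51.4 × exp(−0.80111) = 51.4 × 0.44883 = 23.070 kPa.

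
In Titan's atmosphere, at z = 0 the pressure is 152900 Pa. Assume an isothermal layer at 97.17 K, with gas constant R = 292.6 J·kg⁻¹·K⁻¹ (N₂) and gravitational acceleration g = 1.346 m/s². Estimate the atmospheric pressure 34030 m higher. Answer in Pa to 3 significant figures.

Scale height: H = RT/g = 292.6 × 97.17 / 1.346 = 21123 m.
Barometric formula: P = P₀ exp(−z/H).
z/H = 34030/21123 = 1.6110; exp(−1.6110) = 0.19969.
P = 152900 × 0.19969 = 30533 Pa.

P ≈ 30500 Pa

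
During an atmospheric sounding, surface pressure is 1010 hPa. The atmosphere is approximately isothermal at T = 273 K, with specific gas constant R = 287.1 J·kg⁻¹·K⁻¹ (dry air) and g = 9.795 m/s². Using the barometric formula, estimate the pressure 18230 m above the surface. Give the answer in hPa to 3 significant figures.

Scale height: H = RT/g = 287.1 × 273 / 9.795 = 8001.9 m.
Barometric formula: P = P₀ exp(−z/H).
z/H = 18230/8001.9 = 2.2782; exp(−2.2782) = 0.10247.
P = 1010 × 0.10247 = 103.49 hPa.

P ≈ 103 hPa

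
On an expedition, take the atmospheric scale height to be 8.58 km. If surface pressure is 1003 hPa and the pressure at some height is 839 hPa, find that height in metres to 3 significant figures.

z ≈ 1530 m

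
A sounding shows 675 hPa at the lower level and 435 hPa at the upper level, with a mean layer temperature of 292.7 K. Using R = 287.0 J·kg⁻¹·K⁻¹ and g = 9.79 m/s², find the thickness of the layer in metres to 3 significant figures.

Δz ≈ 3770 m

Hypsometric equation: Δz = (R T̄/g) ln(P₁/P₂).
R T̄/g = 287.0 × 292.7 / 9.79 = 8580.7 m.
ln(675/435) = ln(1.5517) = 0.43935.
Δz = 8580.7 × 0.43935 = 3769.9 m.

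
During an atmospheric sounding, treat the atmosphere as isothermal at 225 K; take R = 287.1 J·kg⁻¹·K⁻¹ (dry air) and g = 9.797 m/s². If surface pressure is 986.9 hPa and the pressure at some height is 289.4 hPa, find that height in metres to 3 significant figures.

Scale height: H = RT/g = 287.1 × 225 / 9.797 = 6593.6 m.
Invert the barometric formula: z = H ln(P₀/P).
P₀/P = 986.9/289.4 = 3.4102; ln(3.4102) = 1.2268.
z = 6593.6 × 1.2268 = 8089.0 m.

z ≈ 8090 m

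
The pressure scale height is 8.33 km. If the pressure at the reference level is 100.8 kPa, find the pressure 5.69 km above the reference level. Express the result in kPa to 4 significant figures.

Barometric formula: P = P₀ exp(−z/H).
z/H = 5690.0/8330.0 = 0.68307; exp(−0.68307) = 0.50506.
P = 100.8 × 0.50506 = 50.910 kPa.

P ≈ 50.91 kPa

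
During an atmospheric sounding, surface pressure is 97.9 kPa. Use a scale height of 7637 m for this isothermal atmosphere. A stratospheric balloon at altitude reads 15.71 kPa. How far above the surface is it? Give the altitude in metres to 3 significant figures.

z ≈ 14000 m

Invert the barometric formula: z = H ln(P₀/P).
P₀/P = 97.9/15.71 = 6.2317; ln(6.2317) = 1.8296.
z = 7637.0 × 1.8296 = 13973 m.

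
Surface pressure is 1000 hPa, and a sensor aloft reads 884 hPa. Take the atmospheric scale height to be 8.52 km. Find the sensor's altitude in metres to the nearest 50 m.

z ≈ 1050 m

Invert the barometric formula: z = H ln(P₀/P).
P₀/P = 1000/884 = 1.1312; ln(1.1312) = 0.12328.
z = 8520.0 × 0.12328 = 1050.3 m.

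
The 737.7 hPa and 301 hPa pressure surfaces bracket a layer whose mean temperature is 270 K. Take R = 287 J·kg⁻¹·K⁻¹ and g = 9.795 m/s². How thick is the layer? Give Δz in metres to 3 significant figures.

Hypsometric equation: Δz = (R T̄/g) ln(P₁/P₂).
R T̄/g = 287 × 270 / 9.795 = 7911.2 m.
ln(737.7/301) = ln(2.4508) = 0.89641.
Δz = 7911.2 × 0.89641 = 7091.7 m.

Δz ≈ 7090 m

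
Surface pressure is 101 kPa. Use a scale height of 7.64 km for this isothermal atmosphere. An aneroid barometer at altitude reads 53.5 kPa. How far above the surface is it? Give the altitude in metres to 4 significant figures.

Invert the barometric formula: z = H ln(P₀/P).
P₀/P = 101/53.5 = 1.8879; ln(1.8879) = 0.63547.
z = 7640.0 × 0.63547 = 4855.0 m.

z ≈ 4855 m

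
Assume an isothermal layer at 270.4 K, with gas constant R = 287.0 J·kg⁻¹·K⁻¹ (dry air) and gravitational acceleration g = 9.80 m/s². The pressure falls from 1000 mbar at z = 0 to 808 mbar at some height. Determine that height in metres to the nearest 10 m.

z ≈ 1690 m

Scale height: H = RT/g = 287.0 × 270.4 / 9.80 = 7918.9 m.
Invert the barometric formula: z = H ln(P₀/P).
P₀/P = 1000/808 = 1.2376; ln(1.2376) = 0.21317.
z = 7918.9 × 0.21317 = 1688.1 m.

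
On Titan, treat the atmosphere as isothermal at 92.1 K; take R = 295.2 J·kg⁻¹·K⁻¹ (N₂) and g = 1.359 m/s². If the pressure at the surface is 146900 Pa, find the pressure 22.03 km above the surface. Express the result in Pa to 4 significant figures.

Scale height: H = RT/g = 295.2 × 92.1 / 1.359 = 20006 m.
Barometric formula: P = P₀ exp(−z/H).
z/H = 22030/20006 = 1.1012; exp(−1.1012) = 0.33247.
P = 146900 × 0.33247 = 48840 Pa.

P ≈ 48840 Pa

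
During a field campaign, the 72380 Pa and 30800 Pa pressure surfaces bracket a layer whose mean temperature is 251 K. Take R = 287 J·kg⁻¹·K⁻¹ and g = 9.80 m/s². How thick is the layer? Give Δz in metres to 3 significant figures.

Δz ≈ 6280 m

Hypsometric equation: Δz = (R T̄/g) ln(P₁/P₂).
R T̄/g = 287 × 251 / 9.80 = 7350.7 m.
ln(72380/30800) = ln(2.3500) = 0.85442.
Δz = 7350.7 × 0.85442 = 6280.6 m.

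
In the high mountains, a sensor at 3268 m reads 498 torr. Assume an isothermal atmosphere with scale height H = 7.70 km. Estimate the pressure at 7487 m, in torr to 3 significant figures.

Between two levels, P₂ = P₁ exp(−Δz/H) with Δz = z₂ − z₁.
Δz = 7487.0 − 3268.0 = 4219.0 m; Δz/H = 4219.0/7700.0 = 0.54792.
P₂ = 498 × exp(−0.54792) = 498 × 0.57815 = 287.92 torr.

P ≈ 288 torr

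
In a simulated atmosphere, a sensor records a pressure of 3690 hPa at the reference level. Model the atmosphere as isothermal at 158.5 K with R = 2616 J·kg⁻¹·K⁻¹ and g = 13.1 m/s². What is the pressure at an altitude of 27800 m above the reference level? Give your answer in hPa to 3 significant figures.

Scale height: H = RT/g = 2616 × 158.5 / 13.1 = 31652 m.
Barometric formula: P = P₀ exp(−z/H).
z/H = 27800/31652 = 0.87830; exp(−0.87830) = 0.41549.
P = 3690 × 0.41549 = 1533.2 hPa.

P ≈ 1530 hPa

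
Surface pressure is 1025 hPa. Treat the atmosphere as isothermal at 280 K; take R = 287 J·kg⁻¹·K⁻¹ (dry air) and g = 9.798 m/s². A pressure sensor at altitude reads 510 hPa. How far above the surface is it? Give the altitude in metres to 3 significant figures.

Scale height: H = RT/g = 287 × 280 / 9.798 = 8201.7 m.
Invert the barometric formula: z = H ln(P₀/P).
P₀/P = 1025/510 = 2.0098; ln(2.0098) = 0.69804.
z = 8201.7 × 0.69804 = 5725.1 m.

z ≈ 5730 m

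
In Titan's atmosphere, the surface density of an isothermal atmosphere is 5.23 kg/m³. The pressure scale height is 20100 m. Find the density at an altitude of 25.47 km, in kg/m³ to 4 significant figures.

ρ ≈ 1.473 kg/m³

In an isothermal atmosphere, density decays like pressure: ρ = ρ₀ exp(−z/H).
z/H = 25470/20100 = 1.2672; exp(−1.2672) = 0.28162.
ρ = 5.23 × 0.28162 = 1.4729 kg/m³.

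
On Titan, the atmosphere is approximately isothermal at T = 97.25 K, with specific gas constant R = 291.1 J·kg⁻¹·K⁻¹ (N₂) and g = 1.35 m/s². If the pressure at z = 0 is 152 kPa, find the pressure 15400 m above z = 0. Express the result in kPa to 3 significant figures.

Scale height: H = RT/g = 291.1 × 97.25 / 1.35 = 20970 m.
Barometric formula: P = P₀ exp(−z/H).
z/H = 15400/20970 = 0.73438; exp(−0.73438) = 0.47980.
P = 152 × 0.47980 = 72.930 kPa.

P ≈ 72.9 kPa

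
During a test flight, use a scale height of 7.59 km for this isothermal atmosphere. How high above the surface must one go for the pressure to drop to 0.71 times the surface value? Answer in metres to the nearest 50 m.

z ≈ 2600 m

Set P/P₀ = exp(−z/H) = 0.71, so z = −H ln(0.71).
−ln(0.71) = 0.34249; z = 7590.0 × 0.34249 = 2599.5 m.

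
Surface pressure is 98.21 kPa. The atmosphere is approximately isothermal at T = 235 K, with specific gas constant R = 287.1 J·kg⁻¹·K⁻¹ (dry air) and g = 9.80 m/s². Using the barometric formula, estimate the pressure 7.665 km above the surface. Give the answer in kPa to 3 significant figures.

P ≈ 32.3 kPa

Scale height: H = RT/g = 287.1 × 235 / 9.80 = 6884.5 m.
Barometric formula: P = P₀ exp(−z/H).
z/H = 7665.0/6884.5 = 1.1134; exp(−1.1134) = 0.32844.
P = 98.21 × 0.32844 = 32.256 kPa.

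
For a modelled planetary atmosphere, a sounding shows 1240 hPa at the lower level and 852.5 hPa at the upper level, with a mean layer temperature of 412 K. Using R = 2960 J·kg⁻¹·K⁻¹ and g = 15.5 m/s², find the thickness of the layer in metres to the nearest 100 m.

Hypsometric equation: Δz = (R T̄/g) ln(P₁/P₂).
R T̄/g = 2960 × 412 / 15.5 = 78679 m.
ln(1240/852.5) = ln(1.4545) = 0.37466.
Δz = 78679 × 0.37466 = 29478 m.

Δz ≈ 29500 m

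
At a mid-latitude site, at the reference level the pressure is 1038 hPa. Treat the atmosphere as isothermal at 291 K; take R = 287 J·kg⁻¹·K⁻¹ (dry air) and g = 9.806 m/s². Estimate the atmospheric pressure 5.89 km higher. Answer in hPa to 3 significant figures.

Scale height: H = RT/g = 287 × 291 / 9.806 = 8516.9 m.
Barometric formula: P = P₀ exp(−z/H).
z/H = 5890.0/8516.9 = 0.69157; exp(−0.69157) = 0.50079.
P = 1038 × 0.50079 = 519.82 hPa.

P ≈ 520 hPa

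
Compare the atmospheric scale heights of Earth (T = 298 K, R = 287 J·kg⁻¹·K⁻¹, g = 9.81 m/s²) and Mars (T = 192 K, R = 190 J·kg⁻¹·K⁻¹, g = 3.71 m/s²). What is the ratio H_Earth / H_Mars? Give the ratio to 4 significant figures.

H_Earth/H_Mars ≈ 0.8866

H = RT/g for each body.
H_Earth = 287 × 298 / 9.81 = 8718.2 m.
H_Mars = 190 × 192 / 3.71 = 9832.9 m.
H_Earth/H_Mars = 8718.2/9832.9 = 0.88664.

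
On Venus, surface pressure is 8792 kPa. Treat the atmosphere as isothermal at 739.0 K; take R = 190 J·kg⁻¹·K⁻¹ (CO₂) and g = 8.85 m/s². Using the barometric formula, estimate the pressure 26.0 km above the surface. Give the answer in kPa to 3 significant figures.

Scale height: H = RT/g = 190 × 739.0 / 8.85 = 15866 m.
Barometric formula: P = P₀ exp(−z/H).
z/H = 26000/15866 = 1.6387; exp(−1.6387) = 0.19423.
P = 8792 × 0.19423 = 1707.7 kPa.

P ≈ 1710 kPa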